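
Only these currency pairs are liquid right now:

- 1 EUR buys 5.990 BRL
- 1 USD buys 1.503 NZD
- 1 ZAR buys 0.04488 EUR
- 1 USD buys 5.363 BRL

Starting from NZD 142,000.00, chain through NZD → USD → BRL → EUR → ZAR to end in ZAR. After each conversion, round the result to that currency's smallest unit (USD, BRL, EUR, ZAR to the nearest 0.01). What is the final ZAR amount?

NZD 142,000.00 ÷ 1.503 = USD 94,477.71
USD 94,477.71 × 5.363 = BRL 506,683.96
BRL 506,683.96 ÷ 5.990 = EUR 84,588.31
EUR 84,588.31 ÷ 0.04488 = ZAR 1,884,766.27

ZAR 1,884,766.27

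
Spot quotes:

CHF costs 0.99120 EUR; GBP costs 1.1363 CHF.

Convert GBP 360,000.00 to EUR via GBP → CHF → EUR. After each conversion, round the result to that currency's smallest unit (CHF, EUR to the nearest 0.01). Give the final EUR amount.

GBP 360,000.00 × 1.1363 = CHF 409,068.00
CHF 409,068.00 × 0.99120 = EUR 405,468.20

EUR 405,468.20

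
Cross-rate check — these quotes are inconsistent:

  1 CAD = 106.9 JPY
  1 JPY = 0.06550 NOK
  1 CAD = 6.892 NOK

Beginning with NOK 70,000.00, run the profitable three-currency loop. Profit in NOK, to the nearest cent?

Profit: NOK 1,116.73

Profitable loop is NOK → CAD → JPY → NOK:
NOK 70,000.00 ÷ 6.892 = CAD 10,156.70
CAD 10,156.70 × 106.9 = JPY 1,085,752
JPY 1,085,752 × 0.06550 = NOK 71,116.73
Profit = NOK 71,116.73 − NOK 70,000.00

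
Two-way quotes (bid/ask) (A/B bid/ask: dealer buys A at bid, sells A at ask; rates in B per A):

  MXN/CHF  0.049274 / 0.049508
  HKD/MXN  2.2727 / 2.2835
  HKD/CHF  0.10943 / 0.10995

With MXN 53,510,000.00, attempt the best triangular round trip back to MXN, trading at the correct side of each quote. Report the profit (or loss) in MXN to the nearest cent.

Best loop MXN → CHF → HKD → MXN:
MXN 53,510,000.00 × 0.049274 (sell MXN at bid) = CHF 2,636,651.74
CHF 2,636,651.74 ÷ 0.10995 (buy HKD at ask) = HKD 23,980,461.48
HKD 23,980,461.48 × 2.2727 (sell HKD at bid) = MXN 54,500,394.81

Net profit: MXN 990,394.81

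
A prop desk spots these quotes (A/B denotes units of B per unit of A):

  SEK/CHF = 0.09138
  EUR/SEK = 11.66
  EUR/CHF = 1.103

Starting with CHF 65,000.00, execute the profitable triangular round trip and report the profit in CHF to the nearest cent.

Profit: CHF 2,288.24

Profitable loop is CHF → SEK → EUR → CHF:
CHF 65,000.00 ÷ 0.09138 = SEK 711,315.39
SEK 711,315.39 ÷ 11.66 = EUR 61,004.75
EUR 61,004.75 × 1.103 = CHF 67,288.24
Profit = CHF 67,288.24 − CHF 65,000.00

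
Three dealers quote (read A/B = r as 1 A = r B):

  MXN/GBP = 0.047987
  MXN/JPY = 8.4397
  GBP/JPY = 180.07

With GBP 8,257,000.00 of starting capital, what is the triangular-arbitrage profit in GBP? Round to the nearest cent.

Profitable loop is GBP → JPY → MXN → GBP:
GBP 8,257,000.00 × 180.07 = JPY 1,486,837,990
JPY 1,486,837,990 ÷ 8.4397 = MXN 176,171,900.66
MXN 176,171,900.66 × 0.047987 = GBP 8,453,961.00
Profit = GBP 8,453,961.00 − GBP 8,257,000.00

Profit: GBP 196,961.00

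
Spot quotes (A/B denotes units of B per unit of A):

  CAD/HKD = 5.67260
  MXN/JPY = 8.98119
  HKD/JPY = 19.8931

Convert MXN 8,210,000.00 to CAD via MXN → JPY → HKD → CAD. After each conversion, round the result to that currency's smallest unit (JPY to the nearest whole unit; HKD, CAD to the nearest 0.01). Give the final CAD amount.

CAD 653,419.99

MXN 8,210,000.00 × 8.98119 = JPY 73,735,570
JPY 73,735,570 ÷ 19.8931 = HKD 3,706,590.22
HKD 3,706,590.22 ÷ 5.67260 = CAD 653,419.99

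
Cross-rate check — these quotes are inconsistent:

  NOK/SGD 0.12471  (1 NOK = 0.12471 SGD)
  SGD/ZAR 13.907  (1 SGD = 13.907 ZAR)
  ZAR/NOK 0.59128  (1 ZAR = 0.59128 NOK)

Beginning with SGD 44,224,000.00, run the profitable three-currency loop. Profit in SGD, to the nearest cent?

Profit: SGD 1,126,903.59

Profitable loop is SGD → ZAR → NOK → SGD:
SGD 44,224,000.00 × 13.907 = ZAR 615,023,168.00
ZAR 615,023,168.00 × 0.59128 = NOK 363,650,898.78
NOK 363,650,898.78 × 0.12471 = SGD 45,350,903.59
Profit = SGD 45,350,903.59 − SGD 44,224,000.00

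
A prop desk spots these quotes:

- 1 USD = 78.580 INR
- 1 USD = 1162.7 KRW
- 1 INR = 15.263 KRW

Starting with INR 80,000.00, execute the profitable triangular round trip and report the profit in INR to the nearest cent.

Profitable loop is INR → KRW → USD → INR:
INR 80,000.00 × 15.263 = KRW 1,221,040
KRW 1,221,040 ÷ 1162.7 = USD 1,050.18
USD 1,050.18 × 78.580 = INR 82,522.85
Profit = INR 82,522.85 − INR 80,000.00

Profit: INR 2,522.85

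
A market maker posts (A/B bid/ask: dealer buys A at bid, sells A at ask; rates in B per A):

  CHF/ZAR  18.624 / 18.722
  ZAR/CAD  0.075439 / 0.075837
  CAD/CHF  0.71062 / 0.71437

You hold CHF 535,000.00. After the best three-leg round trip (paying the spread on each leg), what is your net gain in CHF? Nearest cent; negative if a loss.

Best loop CHF → ZAR → CAD → CHF:
CHF 535,000.00 × 18.624 (sell CHF at bid) = ZAR 9,963,840.00
ZAR 9,963,840.00 × 0.075439 (sell ZAR at bid) = CAD 751,662.13
CAD 751,662.13 × 0.71062 (sell CAD at bid) = CHF 534,146.14

Net result: CHF -853.86 (no profitable arbitrage after spreads)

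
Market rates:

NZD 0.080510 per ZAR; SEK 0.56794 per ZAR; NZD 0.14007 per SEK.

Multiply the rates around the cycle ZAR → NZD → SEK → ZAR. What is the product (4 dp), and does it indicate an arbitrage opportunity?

1.0121 (arbitrage exists)

Around ZAR → NZD → SEK → ZAR: 1 × 0.080510 ÷ 0.14007 ÷ 0.56794 = 1.012051
Product > 1; profitable direction is ZAR → NZD → SEK → ZAR.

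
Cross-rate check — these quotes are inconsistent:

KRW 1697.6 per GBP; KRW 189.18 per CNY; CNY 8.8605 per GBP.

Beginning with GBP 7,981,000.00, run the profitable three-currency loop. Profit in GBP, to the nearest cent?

Profit: GBP 101,751.49

Profitable loop is GBP → KRW → CNY → GBP:
GBP 7,981,000.00 × 1697.6 = KRW 13,548,545,600
KRW 13,548,545,600 ÷ 189.18 = CNY 71,617,219.58
CNY 71,617,219.58 ÷ 8.8605 = GBP 8,082,751.49
Profit = GBP 8,082,751.49 − GBP 7,981,000.00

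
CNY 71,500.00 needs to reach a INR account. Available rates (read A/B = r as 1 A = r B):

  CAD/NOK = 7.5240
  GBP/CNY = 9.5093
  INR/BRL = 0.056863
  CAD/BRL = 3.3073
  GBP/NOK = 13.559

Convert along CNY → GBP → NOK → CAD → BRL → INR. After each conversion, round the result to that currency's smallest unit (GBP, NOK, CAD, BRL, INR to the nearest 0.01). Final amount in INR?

INR 788,098.59

CNY 71,500.00 ÷ 9.5093 = GBP 7,518.96
GBP 7,518.96 × 13.559 = NOK 101,949.58
NOK 101,949.58 ÷ 7.5240 = CAD 13,549.92
CAD 13,549.92 × 3.3073 = BRL 44,813.65
BRL 44,813.65 ÷ 0.056863 = INR 788,098.59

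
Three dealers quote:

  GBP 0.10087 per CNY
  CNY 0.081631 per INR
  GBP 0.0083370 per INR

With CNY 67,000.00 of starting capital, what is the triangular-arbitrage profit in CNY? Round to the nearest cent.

Profitable loop is CNY → INR → GBP → CNY:
CNY 67,000.00 ÷ 0.081631 = INR 820,766.62
INR 820,766.62 × 0.0083370 = GBP 6,842.73
GBP 6,842.73 ÷ 0.10087 = CNY 67,837.13
Profit = CNY 67,837.13 − CNY 67,000.00

Profit: CNY 837.13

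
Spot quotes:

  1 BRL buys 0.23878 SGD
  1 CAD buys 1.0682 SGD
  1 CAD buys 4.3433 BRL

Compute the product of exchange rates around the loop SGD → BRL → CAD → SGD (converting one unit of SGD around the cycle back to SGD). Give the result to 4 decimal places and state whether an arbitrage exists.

1.0300 (arbitrage exists)

Around SGD → BRL → CAD → SGD: 1 ÷ 0.23878 ÷ 4.3433 × 1.0682 = 1.029994
Product > 1; profitable direction is SGD → BRL → CAD → SGD.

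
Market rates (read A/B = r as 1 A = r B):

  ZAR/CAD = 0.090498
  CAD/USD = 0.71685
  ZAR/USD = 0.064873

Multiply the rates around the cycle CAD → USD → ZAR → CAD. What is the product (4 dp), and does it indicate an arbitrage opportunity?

Around CAD → USD → ZAR → CAD: 1 × 0.71685 ÷ 0.064873 × 0.090498 = 1.000008
Product ≈ 1 (deviation 0.001%, within rounding noise).

1.0000 (no arbitrage)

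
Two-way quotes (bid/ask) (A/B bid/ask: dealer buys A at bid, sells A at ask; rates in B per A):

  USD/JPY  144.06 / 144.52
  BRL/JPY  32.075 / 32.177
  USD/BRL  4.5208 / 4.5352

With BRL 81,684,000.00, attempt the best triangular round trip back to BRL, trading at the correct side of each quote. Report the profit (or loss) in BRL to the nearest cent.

Net profit: BRL 273,934.18

Best loop BRL → JPY → USD → BRL:
BRL 81,684,000.00 × 32.075 (sell BRL at bid) = JPY 2,620,014,300
JPY 2,620,014,300 ÷ 144.52 (buy USD at ask) = USD 18,129,077.64
USD 18,129,077.64 × 4.5208 (sell USD at bid) = BRL 81,957,934.18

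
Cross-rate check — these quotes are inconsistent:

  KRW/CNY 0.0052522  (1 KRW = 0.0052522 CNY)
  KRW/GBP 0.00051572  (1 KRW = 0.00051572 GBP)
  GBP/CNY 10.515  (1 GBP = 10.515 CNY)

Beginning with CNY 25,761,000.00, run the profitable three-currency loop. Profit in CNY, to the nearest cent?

Profit: CNY 836,738.59

Profitable loop is CNY → KRW → GBP → CNY:
CNY 25,761,000.00 ÷ 0.0052522 = KRW 4,904,801,797
KRW 4,904,801,797 × 0.00051572 = GBP 2,529,504.38
GBP 2,529,504.38 × 10.515 = CNY 26,597,738.59
Profit = CNY 26,597,738.59 − CNY 25,761,000.00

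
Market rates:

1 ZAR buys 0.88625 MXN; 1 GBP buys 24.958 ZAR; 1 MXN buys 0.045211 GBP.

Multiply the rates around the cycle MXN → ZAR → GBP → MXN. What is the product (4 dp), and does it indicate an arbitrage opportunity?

1.0000 (no arbitrage)

Around MXN → ZAR → GBP → MXN: 1 ÷ 0.88625 ÷ 24.958 ÷ 0.045211 = 0.999977
Product ≈ 1 (deviation 0.002%, within rounding noise).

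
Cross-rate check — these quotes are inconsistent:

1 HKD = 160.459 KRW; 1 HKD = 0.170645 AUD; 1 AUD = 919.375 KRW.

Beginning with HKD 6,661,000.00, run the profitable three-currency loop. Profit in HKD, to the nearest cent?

Profit: HKD 151,668.50

Profitable loop is HKD → KRW → AUD → HKD:
HKD 6,661,000.00 × 160.459 = KRW 1,068,817,399
KRW 1,068,817,399 ÷ 919.375 = AUD 1,162,547.82
AUD 1,162,547.82 ÷ 0.170645 = HKD 6,812,668.50
Profit = HKD 6,812,668.50 − HKD 6,661,000.00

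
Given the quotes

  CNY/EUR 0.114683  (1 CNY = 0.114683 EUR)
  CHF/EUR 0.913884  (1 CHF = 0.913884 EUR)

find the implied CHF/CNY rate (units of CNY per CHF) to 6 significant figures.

CHF/CNY = 7.96878

1 CHF × 0.913884 = 0.913884 EUR
0.913884 EUR ÷ 0.114683 = 7.96878 CNY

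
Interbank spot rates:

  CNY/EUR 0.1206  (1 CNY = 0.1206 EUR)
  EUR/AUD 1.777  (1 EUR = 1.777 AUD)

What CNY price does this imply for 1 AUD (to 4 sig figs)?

1 AUD ÷ 1.777 = 0.562746 EUR
0.562746 EUR ÷ 0.1206 = 4.66622 CNY

AUD/CNY = 4.666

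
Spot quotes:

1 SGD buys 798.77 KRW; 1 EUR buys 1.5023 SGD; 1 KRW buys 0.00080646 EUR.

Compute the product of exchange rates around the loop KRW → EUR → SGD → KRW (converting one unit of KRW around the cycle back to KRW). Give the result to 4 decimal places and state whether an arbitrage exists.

Around KRW → EUR → SGD → KRW: 1 × 0.00080646 × 1.5023 × 798.77 = 0.967746
Product < 1; profitable direction is KRW → SGD → EUR → KRW.

0.9677 (arbitrage exists)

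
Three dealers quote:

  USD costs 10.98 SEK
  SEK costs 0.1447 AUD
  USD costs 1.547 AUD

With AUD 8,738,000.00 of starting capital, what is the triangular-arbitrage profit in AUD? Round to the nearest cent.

Profitable loop is AUD → USD → SEK → AUD:
AUD 8,738,000.00 ÷ 1.547 = USD 5,648,351.65
USD 5,648,351.65 × 10.98 = SEK 62,018,901.10
SEK 62,018,901.10 × 0.1447 = AUD 8,974,134.99
Profit = AUD 8,974,134.99 − AUD 8,738,000.00

Profit: AUD 236,134.99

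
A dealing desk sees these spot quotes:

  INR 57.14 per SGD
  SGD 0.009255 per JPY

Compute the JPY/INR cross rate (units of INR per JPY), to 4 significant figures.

1 JPY × 0.009255 = 0.009255 SGD
0.009255 SGD × 57.14 = 0.528831 INR

JPY/INR = 0.5288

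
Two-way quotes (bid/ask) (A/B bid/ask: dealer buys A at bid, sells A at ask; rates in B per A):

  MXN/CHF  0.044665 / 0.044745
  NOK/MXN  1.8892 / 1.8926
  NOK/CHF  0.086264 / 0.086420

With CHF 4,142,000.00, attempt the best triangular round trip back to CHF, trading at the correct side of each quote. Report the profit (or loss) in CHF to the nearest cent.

Net profit: CHF 77,260.49

Best loop CHF → MXN → NOK → CHF:
CHF 4,142,000.00 ÷ 0.044745 (buy MXN at ask) = MXN 92,569,002.12
MXN 92,569,002.12 ÷ 1.8926 (buy NOK at ask) = NOK 48,911,023.00
NOK 48,911,023.00 × 0.086264 (sell NOK at bid) = CHF 4,219,260.49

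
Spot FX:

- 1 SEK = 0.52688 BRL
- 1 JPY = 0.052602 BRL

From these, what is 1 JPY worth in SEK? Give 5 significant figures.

1 JPY × 0.052602 = 0.052602 BRL
0.052602 BRL ÷ 0.52688 = 0.0998368 SEK

JPY/SEK = 0.099837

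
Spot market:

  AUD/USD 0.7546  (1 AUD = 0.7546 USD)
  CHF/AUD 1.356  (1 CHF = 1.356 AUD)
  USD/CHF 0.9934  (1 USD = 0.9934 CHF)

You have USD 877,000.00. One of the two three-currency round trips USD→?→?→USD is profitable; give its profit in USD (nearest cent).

Profitable loop is USD → CHF → AUD → USD:
USD 877,000.00 × 0.9934 = CHF 871,211.80
CHF 871,211.80 × 1.356 = AUD 1,181,363.20
AUD 1,181,363.20 × 0.7546 = USD 891,456.67
Profit = USD 891,456.67 − USD 877,000.00

Profit: USD 14,456.67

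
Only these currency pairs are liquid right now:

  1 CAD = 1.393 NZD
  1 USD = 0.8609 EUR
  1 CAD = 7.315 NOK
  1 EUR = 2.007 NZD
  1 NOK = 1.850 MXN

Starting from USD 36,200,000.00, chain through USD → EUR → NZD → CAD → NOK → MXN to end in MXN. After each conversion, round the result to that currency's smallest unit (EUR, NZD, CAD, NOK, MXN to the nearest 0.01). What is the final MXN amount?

USD 36,200,000.00 × 0.8609 = EUR 31,164,580.00
EUR 31,164,580.00 × 2.007 = NZD 62,547,312.06
NZD 62,547,312.06 ÷ 1.393 = CAD 44,901,157.26
CAD 44,901,157.26 × 7.315 = NOK 328,451,965.36
NOK 328,451,965.36 × 1.850 = MXN 607,636,135.92

MXN 607,636,135.92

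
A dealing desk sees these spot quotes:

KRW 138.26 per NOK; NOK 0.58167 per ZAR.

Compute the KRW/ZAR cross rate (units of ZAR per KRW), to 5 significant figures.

1 KRW ÷ 138.26 = 0.00723275 NOK
0.00723275 NOK ÷ 0.58167 = 0.0124345 ZAR

KRW/ZAR = 0.012434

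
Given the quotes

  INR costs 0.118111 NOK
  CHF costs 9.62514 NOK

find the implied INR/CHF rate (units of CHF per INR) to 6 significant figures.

INR/CHF = 0.0122711

1 INR × 0.118111 = 0.118111 NOK
0.118111 NOK ÷ 9.62514 = 0.0122711 CHF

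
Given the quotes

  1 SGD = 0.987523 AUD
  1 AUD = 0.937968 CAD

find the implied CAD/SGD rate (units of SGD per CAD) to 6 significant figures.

1 CAD ÷ 0.937968 = 1.06613 AUD
1.06613 AUD ÷ 0.987523 = 1.0796 SGD

CAD/SGD = 1.07960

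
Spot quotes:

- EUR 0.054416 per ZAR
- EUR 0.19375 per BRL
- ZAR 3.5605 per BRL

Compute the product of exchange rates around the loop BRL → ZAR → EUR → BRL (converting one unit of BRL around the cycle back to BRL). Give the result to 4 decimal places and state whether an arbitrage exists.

Around BRL → ZAR → EUR → BRL: 1 × 3.5605 × 0.054416 ÷ 0.19375 = 0.999991
Product ≈ 1 (deviation 0.001%, within rounding noise).

1.0000 (no arbitrage)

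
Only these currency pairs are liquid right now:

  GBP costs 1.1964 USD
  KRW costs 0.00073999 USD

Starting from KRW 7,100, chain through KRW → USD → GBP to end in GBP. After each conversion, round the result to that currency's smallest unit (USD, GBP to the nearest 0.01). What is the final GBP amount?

KRW 7,100 × 0.00073999 = USD 5.25
USD 5.25 ÷ 1.1964 = GBP 4.39

GBP 4.39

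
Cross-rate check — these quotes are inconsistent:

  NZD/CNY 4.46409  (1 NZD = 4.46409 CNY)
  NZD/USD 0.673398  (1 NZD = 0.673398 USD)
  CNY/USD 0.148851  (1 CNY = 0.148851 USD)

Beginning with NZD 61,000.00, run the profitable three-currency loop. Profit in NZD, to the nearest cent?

Profitable loop is NZD → USD → CNY → NZD:
NZD 61,000.00 × 0.673398 = USD 41,077.28
USD 41,077.28 ÷ 0.148851 = CNY 275,962.39
CNY 275,962.39 ÷ 4.46409 = NZD 61,818.29
Profit = NZD 61,818.29 − NZD 61,000.00

Profit: NZD 818.29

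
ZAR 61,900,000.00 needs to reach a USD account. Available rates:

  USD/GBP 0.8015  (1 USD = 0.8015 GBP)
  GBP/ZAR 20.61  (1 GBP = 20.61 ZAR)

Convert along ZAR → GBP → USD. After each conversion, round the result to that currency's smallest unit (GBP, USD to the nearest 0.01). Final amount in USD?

USD 3,747,219.48

ZAR 61,900,000.00 ÷ 20.61 = GBP 3,003,396.41
GBP 3,003,396.41 ÷ 0.8015 = USD 3,747,219.48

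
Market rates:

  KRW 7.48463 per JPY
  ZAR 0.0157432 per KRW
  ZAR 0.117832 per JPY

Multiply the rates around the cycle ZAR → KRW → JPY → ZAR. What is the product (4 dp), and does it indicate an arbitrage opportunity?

Around ZAR → KRW → JPY → ZAR: 1 ÷ 0.0157432 ÷ 7.48463 × 0.117832 = 1.000000
Product ≈ 1 (deviation 0.000%, within rounding noise).

1.0000 (no arbitrage)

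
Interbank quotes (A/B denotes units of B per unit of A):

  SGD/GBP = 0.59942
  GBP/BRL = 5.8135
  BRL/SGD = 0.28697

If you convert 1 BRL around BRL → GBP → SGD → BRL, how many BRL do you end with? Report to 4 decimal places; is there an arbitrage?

Around BRL → GBP → SGD → BRL: 1 ÷ 5.8135 ÷ 0.59942 ÷ 0.28697 = 0.999988
Product ≈ 1 (deviation 0.001%, within rounding noise).

1.0000 (no arbitrage)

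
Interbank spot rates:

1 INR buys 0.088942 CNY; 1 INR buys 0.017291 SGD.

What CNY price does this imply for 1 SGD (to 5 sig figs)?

1 SGD ÷ 0.017291 = 57.8336 INR
57.8336 INR × 0.088942 = 5.14383 CNY

SGD/CNY = 5.1438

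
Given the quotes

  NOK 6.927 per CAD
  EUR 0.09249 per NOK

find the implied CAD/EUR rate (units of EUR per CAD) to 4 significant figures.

1 CAD × 6.927 = 6.927 NOK
6.927 NOK × 0.09249 = 0.640678 EUR

CAD/EUR = 0.6407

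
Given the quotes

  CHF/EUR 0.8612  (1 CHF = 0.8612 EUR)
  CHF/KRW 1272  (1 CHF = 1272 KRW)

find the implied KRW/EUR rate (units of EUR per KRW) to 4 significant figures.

KRW/EUR = 0.0006770

1 KRW ÷ 1272 = 0.000786164 CHF
0.000786164 CHF × 0.8612 = 0.000677044 EUR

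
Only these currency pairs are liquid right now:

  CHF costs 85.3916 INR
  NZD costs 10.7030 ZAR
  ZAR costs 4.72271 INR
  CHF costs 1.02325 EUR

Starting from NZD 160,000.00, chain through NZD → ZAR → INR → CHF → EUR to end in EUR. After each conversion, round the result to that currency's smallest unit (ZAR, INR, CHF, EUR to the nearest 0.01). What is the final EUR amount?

EUR 96,913.30

NZD 160,000.00 × 10.7030 = ZAR 1,712,480.00
ZAR 1,712,480.00 × 4.72271 = INR 8,087,546.42
INR 8,087,546.42 ÷ 85.3916 = CHF 94,711.26
CHF 94,711.26 × 1.02325 = EUR 96,913.30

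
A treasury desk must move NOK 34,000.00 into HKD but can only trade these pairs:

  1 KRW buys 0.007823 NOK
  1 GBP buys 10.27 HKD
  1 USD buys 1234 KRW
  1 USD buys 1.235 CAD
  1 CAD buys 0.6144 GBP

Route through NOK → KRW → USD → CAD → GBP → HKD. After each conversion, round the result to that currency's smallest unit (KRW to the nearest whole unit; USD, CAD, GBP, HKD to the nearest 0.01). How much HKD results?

HKD 27,445.96

NOK 34,000.00 ÷ 0.007823 = KRW 4,346,159
KRW 4,346,159 ÷ 1234 = USD 3,522.01
USD 3,522.01 × 1.235 = CAD 4,349.68
CAD 4,349.68 × 0.6144 = GBP 2,672.44
GBP 2,672.44 × 10.27 = HKD 27,445.96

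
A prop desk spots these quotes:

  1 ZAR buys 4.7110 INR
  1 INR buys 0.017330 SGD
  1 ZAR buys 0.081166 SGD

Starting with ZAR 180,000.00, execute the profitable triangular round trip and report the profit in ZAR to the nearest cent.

Profitable loop is ZAR → INR → SGD → ZAR:
ZAR 180,000.00 × 4.7110 = INR 847,980.00
INR 847,980.00 × 0.017330 = SGD 14,695.49
SGD 14,695.49 ÷ 0.081166 = ZAR 181,054.79
Profit = ZAR 181,054.79 − ZAR 180,000.00

Profit: ZAR 1,054.79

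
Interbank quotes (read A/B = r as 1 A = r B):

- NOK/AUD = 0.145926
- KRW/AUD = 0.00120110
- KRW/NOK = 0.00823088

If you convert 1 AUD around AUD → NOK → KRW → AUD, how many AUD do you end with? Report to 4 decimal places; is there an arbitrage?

1.0000 (no arbitrage)

Around AUD → NOK → KRW → AUD: 1 ÷ 0.145926 ÷ 0.00823088 × 0.00120110 = 1.000001
Product ≈ 1 (deviation 0.000%, within rounding noise).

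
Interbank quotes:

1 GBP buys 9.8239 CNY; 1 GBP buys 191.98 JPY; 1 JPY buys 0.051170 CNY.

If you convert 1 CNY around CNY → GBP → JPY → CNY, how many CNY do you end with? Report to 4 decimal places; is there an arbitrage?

1.0000 (no arbitrage)

Around CNY → GBP → JPY → CNY: 1 ÷ 9.8239 × 191.98 × 0.051170 = 0.999971
Product ≈ 1 (deviation 0.003%, within rounding noise).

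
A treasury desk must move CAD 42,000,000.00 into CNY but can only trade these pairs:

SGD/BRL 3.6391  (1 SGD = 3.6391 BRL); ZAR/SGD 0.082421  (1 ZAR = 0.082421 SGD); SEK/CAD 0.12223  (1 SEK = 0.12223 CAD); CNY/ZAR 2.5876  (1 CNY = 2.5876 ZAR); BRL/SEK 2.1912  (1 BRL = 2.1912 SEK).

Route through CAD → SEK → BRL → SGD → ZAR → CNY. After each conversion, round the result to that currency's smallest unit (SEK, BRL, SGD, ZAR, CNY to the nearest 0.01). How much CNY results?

CAD 42,000,000.00 ÷ 0.12223 = SEK 343,614,497.26
SEK 343,614,497.26 ÷ 2.1912 = BRL 156,815,670.53
BRL 156,815,670.53 ÷ 3.6391 = SGD 43,091,882.75
SGD 43,091,882.75 ÷ 0.082421 = ZAR 522,826,497.49
ZAR 522,826,497.49 ÷ 2.5876 = CNY 202,050,741.03

CNY 202,050,741.03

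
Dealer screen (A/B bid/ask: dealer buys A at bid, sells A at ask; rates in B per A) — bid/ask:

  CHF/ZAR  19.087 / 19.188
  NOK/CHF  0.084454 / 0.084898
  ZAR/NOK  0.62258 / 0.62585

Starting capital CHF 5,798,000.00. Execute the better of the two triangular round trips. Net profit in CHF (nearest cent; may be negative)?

Net profit: CHF 20,771.11

Best loop CHF → ZAR → NOK → CHF:
CHF 5,798,000.00 × 19.087 (sell CHF at bid) = ZAR 110,666,426.00
ZAR 110,666,426.00 × 0.62258 (sell ZAR at bid) = NOK 68,898,703.50
NOK 68,898,703.50 × 0.084454 (sell NOK at bid) = CHF 5,818,771.11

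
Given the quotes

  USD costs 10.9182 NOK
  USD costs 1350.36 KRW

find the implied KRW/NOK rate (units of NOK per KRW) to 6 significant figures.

1 KRW ÷ 1350.36 = 0.000740543 USD
0.000740543 USD × 10.9182 = 0.0080854 NOK

KRW/NOK = 0.00808540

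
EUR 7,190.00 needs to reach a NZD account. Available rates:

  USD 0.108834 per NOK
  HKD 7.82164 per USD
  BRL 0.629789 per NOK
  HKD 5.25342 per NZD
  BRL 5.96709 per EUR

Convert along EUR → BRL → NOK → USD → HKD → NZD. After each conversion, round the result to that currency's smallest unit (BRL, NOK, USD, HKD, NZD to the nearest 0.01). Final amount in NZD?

EUR 7,190.00 × 5.96709 = BRL 42,903.38
BRL 42,903.38 ÷ 0.629789 = NOK 68,123.42
NOK 68,123.42 × 0.108834 = USD 7,414.14
USD 7,414.14 × 7.82164 = HKD 57,990.73
HKD 57,990.73 ÷ 5.25342 = NZD 11,038.66

NZD 11,038.66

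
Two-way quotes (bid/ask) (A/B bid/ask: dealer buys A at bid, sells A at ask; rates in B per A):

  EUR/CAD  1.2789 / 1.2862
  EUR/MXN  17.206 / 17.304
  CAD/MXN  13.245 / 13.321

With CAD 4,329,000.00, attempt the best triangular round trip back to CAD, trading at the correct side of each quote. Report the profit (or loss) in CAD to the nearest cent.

Net profit: CAD 18,325.62

Best loop CAD → EUR → MXN → CAD:
CAD 4,329,000.00 ÷ 1.2862 (buy EUR at ask) = EUR 3,365,728.50
EUR 3,365,728.50 × 17.206 (sell EUR at bid) = MXN 57,910,724.62
MXN 57,910,724.62 ÷ 13.321 (buy CAD at ask) = CAD 4,347,325.62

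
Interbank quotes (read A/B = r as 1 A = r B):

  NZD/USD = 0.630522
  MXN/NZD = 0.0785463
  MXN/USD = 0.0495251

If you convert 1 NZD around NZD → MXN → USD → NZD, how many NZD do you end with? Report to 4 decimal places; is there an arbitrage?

Around NZD → MXN → USD → NZD: 1 ÷ 0.0785463 × 0.0495251 ÷ 0.630522 = 0.999999
Product ≈ 1 (deviation 0.000%, within rounding noise).

1.0000 (no arbitrage)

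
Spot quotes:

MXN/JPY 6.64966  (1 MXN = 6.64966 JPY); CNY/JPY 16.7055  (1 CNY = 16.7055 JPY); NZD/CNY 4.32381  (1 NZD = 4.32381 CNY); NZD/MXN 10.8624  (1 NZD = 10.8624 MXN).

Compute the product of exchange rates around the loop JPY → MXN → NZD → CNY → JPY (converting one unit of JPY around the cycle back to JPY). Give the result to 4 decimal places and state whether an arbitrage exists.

Around JPY → MXN → NZD → CNY → JPY: 1 ÷ 6.64966 ÷ 10.8624 × 4.32381 × 16.7055 = 1.000002
Product ≈ 1 (deviation 0.000%, within rounding noise).

1.0000 (no arbitrage)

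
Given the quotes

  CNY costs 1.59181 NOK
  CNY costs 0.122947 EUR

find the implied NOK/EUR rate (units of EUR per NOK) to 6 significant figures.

1 NOK ÷ 1.59181 = 0.628216 CNY
0.628216 CNY × 0.122947 = 0.0772372 EUR

NOK/EUR = 0.0772372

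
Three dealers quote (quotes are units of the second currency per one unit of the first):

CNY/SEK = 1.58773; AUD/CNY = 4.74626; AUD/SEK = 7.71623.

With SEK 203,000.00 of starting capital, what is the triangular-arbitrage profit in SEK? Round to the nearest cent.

Profit: SEK 4,861.01

Profitable loop is SEK → CNY → AUD → SEK:
SEK 203,000.00 ÷ 1.58773 = CNY 127,855.49
CNY 127,855.49 ÷ 4.74626 = AUD 26,938.16
AUD 26,938.16 × 7.71623 = SEK 207,861.01
Profit = SEK 207,861.01 − SEK 203,000.00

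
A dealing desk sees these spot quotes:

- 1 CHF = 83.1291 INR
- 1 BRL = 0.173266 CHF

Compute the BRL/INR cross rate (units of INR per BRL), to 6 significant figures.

1 BRL × 0.173266 = 0.173266 CHF
0.173266 CHF × 83.1291 = 14.4034 INR

BRL/INR = 14.4034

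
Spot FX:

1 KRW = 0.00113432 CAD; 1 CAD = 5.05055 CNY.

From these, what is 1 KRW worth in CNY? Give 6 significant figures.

1 KRW × 0.00113432 = 0.00113432 CAD
0.00113432 CAD × 5.05055 = 0.00572894 CNY

KRW/CNY = 0.00572894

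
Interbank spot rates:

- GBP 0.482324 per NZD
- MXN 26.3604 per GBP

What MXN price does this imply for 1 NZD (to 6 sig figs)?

NZD/MXN = 12.7143

1 NZD × 0.482324 = 0.482324 GBP
0.482324 GBP × 26.3604 = 12.7143 MXN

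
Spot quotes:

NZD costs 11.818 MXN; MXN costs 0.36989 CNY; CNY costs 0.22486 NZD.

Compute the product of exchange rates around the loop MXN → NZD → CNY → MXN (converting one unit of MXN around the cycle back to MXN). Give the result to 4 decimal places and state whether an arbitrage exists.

Around MXN → NZD → CNY → MXN: 1 ÷ 11.818 ÷ 0.22486 ÷ 0.36989 = 1.017352
Product > 1; profitable direction is MXN → NZD → CNY → MXN.

1.0174 (arbitrage exists)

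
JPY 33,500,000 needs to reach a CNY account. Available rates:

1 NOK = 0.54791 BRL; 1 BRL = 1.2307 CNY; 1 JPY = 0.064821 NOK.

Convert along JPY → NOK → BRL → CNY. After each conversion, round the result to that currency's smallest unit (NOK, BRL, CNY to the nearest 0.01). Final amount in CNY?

JPY 33,500,000 × 0.064821 = NOK 2,171,503.50
NOK 2,171,503.50 × 0.54791 = BRL 1,189,788.48
BRL 1,189,788.48 × 1.2307 = CNY 1,464,272.68

CNY 1,464,272.68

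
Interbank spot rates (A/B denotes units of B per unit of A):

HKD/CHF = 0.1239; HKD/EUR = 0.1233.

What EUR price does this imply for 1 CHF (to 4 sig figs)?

1 CHF ÷ 0.1239 = 8.07103 HKD
8.07103 HKD × 0.1233 = 0.995157 EUR

CHF/EUR = 0.9952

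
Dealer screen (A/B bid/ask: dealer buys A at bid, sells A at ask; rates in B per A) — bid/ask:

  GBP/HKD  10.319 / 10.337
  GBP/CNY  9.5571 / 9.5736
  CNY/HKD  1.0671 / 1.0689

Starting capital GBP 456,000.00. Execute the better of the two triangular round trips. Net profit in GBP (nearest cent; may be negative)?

Net profit: GBP 3,822.37

Best loop GBP → HKD → CNY → GBP:
GBP 456,000.00 × 10.319 (sell GBP at bid) = HKD 4,705,464.00
HKD 4,705,464.00 ÷ 1.0689 (buy CNY at ask) = CNY 4,402,155.49
CNY 4,402,155.49 ÷ 9.5736 (buy GBP at ask) = GBP 459,822.37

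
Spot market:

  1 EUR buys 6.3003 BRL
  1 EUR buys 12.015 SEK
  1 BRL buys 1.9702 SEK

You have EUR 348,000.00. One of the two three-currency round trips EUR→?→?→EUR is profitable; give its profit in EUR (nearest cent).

Profitable loop is EUR → BRL → SEK → EUR:
EUR 348,000.00 × 6.3003 = BRL 2,192,504.40
BRL 2,192,504.40 × 1.9702 = SEK 4,319,672.17
SEK 4,319,672.17 ÷ 12.015 = EUR 359,523.28
Profit = EUR 359,523.28 − EUR 348,000.00

Profit: EUR 11,523.28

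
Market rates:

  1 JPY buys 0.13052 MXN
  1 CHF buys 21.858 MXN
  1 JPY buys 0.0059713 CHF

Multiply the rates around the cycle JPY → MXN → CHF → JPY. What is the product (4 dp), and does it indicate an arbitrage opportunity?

Around JPY → MXN → CHF → JPY: 1 × 0.13052 ÷ 21.858 ÷ 0.0059713 = 0.999995
Product ≈ 1 (deviation 0.001%, within rounding noise).

1.0000 (no arbitrage)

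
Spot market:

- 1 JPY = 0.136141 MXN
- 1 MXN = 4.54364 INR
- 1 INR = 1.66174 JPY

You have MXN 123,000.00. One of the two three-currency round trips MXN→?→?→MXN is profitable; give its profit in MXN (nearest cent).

Profit: MXN 3,433.17

Profitable loop is MXN → INR → JPY → MXN:
MXN 123,000.00 × 4.54364 = INR 558,867.72
INR 558,867.72 × 1.66174 = JPY 928,693
JPY 928,693 × 0.136141 = MXN 126,433.17
Profit = MXN 126,433.17 − MXN 123,000.00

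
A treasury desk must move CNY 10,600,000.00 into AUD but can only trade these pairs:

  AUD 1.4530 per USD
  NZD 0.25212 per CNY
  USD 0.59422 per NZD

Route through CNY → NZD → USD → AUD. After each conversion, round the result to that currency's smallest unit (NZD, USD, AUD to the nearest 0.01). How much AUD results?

CNY 10,600,000.00 × 0.25212 = NZD 2,672,472.00
NZD 2,672,472.00 × 0.59422 = USD 1,588,036.31
USD 1,588,036.31 × 1.4530 = AUD 2,307,416.76

AUD 2,307,416.76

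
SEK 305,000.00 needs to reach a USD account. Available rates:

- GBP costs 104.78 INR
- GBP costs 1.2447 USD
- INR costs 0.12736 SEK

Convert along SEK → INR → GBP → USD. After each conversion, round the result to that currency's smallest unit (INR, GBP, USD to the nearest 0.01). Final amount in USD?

SEK 305,000.00 ÷ 0.12736 = INR 2,394,786.43
INR 2,394,786.43 ÷ 104.78 = GBP 22,855.38
GBP 22,855.38 × 1.2447 = USD 28,448.09

USD 28,448.09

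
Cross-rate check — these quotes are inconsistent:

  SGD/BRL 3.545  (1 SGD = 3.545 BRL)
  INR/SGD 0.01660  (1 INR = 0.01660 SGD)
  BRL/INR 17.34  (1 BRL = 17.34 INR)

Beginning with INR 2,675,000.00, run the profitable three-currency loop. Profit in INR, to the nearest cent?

Profitable loop is INR → SGD → BRL → INR:
INR 2,675,000.00 × 0.01660 = SGD 44,405.00
SGD 44,405.00 × 3.545 = BRL 157,415.73
BRL 157,415.73 × 17.34 = INR 2,729,588.67
Profit = INR 2,729,588.67 − INR 2,675,000.00

Profit: INR 54,588.67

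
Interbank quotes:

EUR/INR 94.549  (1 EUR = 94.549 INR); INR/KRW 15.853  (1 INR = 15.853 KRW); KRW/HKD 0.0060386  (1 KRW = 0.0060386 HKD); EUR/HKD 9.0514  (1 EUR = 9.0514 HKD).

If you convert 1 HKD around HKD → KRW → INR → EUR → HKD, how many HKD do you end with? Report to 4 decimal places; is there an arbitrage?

1.0000 (no arbitrage)

Around HKD → KRW → INR → EUR → HKD: 1 ÷ 0.0060386 ÷ 15.853 ÷ 94.549 × 9.0514 = 1.000026
Product ≈ 1 (deviation 0.003%, within rounding noise).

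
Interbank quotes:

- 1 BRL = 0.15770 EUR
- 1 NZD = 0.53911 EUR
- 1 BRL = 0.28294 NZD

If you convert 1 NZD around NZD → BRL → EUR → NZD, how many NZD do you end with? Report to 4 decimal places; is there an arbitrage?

Around NZD → BRL → EUR → NZD: 1 ÷ 0.28294 × 0.15770 ÷ 0.53911 = 1.033856
Product > 1; profitable direction is NZD → BRL → EUR → NZD.

1.0339 (arbitrage exists)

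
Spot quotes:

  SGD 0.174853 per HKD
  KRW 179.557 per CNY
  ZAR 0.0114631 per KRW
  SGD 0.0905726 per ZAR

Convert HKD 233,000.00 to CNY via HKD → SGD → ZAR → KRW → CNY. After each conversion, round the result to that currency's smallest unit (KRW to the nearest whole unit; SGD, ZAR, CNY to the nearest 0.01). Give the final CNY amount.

CNY 218,538.40

HKD 233,000.00 × 0.174853 = SGD 40,740.75
SGD 40,740.75 ÷ 0.0905726 = ZAR 449,813.19
ZAR 449,813.19 ÷ 0.0114631 = KRW 39,240,100
KRW 39,240,100 ÷ 179.557 = CNY 218,538.40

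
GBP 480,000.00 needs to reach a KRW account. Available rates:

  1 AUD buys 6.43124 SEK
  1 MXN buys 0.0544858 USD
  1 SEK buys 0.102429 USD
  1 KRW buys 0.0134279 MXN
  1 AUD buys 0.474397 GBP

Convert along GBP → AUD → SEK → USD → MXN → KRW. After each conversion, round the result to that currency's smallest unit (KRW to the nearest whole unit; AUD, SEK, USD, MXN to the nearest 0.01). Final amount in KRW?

GBP 480,000.00 ÷ 0.474397 = AUD 1,011,810.78
AUD 1,011,810.78 × 6.43124 = SEK 6,507,197.96
SEK 6,507,197.96 × 0.102429 = USD 666,525.78
USD 666,525.78 ÷ 0.0544858 = MXN 12,233,018.14
MXN 12,233,018.14 ÷ 0.0134279 = KRW 911,014,987

KRW 911,014,987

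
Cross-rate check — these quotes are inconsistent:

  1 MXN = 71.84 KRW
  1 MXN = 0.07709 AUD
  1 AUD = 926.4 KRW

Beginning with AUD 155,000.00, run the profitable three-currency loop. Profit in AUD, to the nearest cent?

Profitable loop is AUD → MXN → KRW → AUD:
AUD 155,000.00 ÷ 0.07709 = MXN 2,010,636.92
MXN 2,010,636.92 × 71.84 = KRW 144,444,156
KRW 144,444,156 ÷ 926.4 = AUD 155,919.86
Profit = AUD 155,919.86 − AUD 155,000.00

Profit: AUD 919.86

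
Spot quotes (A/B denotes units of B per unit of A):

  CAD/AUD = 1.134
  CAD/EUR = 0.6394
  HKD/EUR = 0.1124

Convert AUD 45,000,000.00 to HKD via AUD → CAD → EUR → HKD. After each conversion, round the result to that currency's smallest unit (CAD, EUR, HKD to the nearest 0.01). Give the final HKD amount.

HKD 225,738,575.36

AUD 45,000,000.00 ÷ 1.134 = CAD 39,682,539.68
CAD 39,682,539.68 × 0.6394 = EUR 25,373,015.87
EUR 25,373,015.87 ÷ 0.1124 = HKD 225,738,575.36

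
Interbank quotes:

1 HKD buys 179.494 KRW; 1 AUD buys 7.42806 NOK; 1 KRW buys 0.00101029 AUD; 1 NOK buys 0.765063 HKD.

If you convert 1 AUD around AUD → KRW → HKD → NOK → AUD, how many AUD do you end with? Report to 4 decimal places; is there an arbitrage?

Around AUD → KRW → HKD → NOK → AUD: 1 ÷ 0.00101029 ÷ 179.494 ÷ 0.765063 ÷ 7.42806 = 0.970357
Product < 1; profitable direction is AUD → NOK → HKD → KRW → AUD.

0.9704 (arbitrage exists)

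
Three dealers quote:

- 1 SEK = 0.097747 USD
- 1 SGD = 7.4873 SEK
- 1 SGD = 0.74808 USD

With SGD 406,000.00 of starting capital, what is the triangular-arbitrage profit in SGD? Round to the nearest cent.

Profit: SGD 8,997.43

Profitable loop is SGD → USD → SEK → SGD:
SGD 406,000.00 × 0.74808 = USD 303,720.48
USD 303,720.48 ÷ 0.097747 = SEK 3,107,210.25
SEK 3,107,210.25 ÷ 7.4873 = SGD 414,997.43
Profit = SGD 414,997.43 − SGD 406,000.00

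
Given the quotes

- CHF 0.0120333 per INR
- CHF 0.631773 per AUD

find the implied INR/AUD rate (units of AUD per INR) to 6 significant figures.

INR/AUD = 0.0190469

1 INR × 0.0120333 = 0.0120333 CHF
0.0120333 CHF ÷ 0.631773 = 0.0190469 AUD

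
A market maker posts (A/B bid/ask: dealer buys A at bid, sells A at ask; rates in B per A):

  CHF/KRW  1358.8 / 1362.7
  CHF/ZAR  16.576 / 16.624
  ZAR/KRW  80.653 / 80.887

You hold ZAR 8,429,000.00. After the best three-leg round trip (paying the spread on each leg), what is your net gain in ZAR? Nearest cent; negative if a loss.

Net profit: ZAR 88,601.81

Best loop ZAR → CHF → KRW → ZAR:
ZAR 8,429,000.00 ÷ 16.624 (buy CHF at ask) = CHF 507,038.02
CHF 507,038.02 × 1358.8 (sell CHF at bid) = KRW 688,963,258
KRW 688,963,258 ÷ 80.887 (buy ZAR at ask) = ZAR 8,517,601.81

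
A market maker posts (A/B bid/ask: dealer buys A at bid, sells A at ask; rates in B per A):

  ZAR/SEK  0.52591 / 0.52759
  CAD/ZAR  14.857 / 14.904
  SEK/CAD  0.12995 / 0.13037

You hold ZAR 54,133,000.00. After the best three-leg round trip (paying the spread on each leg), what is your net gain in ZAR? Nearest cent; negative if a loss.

Best loop ZAR → SEK → CAD → ZAR:
ZAR 54,133,000.00 × 0.52591 (sell ZAR at bid) = SEK 28,469,086.03
SEK 28,469,086.03 × 0.12995 (sell SEK at bid) = CAD 3,699,557.73
CAD 3,699,557.73 × 14.857 (sell CAD at bid) = ZAR 54,964,329.19

Net profit: ZAR 831,329.19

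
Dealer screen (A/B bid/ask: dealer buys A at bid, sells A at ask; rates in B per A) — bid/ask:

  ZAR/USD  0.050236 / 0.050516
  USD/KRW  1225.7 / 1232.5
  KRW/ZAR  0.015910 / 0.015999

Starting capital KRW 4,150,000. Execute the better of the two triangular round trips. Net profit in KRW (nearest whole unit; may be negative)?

Best loop KRW → USD → ZAR → KRW:
KRW 4,150,000 ÷ 1232.5 (buy USD at ask) = USD 3,367.14
USD 3,367.14 ÷ 0.050516 (buy ZAR at ask) = ZAR 66,654.92
ZAR 66,654.92 ÷ 0.015999 (buy KRW at ask) = KRW 4,166,193

Net profit: KRW 16,193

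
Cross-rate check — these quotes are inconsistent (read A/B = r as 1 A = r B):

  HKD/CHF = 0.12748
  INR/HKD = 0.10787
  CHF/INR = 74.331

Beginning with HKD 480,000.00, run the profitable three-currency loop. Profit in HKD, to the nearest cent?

Profitable loop is HKD → CHF → INR → HKD:
HKD 480,000.00 × 0.12748 = CHF 61,190.40
CHF 61,190.40 × 74.331 = INR 4,548,343.62
INR 4,548,343.62 × 0.10787 = HKD 490,629.83
Profit = HKD 490,629.83 − HKD 480,000.00

Profit: HKD 10,629.83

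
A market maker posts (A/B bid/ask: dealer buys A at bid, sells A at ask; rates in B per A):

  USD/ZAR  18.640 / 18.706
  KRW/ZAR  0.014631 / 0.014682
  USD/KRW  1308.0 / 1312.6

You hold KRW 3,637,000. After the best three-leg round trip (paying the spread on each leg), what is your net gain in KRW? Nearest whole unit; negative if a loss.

Net profit: KRW 83,867

Best loop KRW → ZAR → USD → KRW:
KRW 3,637,000 × 0.014631 (sell KRW at bid) = ZAR 53,212.95
ZAR 53,212.95 ÷ 18.706 (buy USD at ask) = USD 2,844.70
USD 2,844.70 × 1308.0 (sell USD at bid) = KRW 3,720,867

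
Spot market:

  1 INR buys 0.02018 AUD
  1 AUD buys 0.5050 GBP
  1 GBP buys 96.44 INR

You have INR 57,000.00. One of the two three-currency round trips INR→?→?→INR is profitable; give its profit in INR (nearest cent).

Profit: INR 996.94

Profitable loop is INR → GBP → AUD → INR:
INR 57,000.00 ÷ 96.44 = GBP 591.04
GBP 591.04 ÷ 0.5050 = AUD 1,170.38
AUD 1,170.38 ÷ 0.02018 = INR 57,996.94
Profit = INR 57,996.94 − INR 57,000.00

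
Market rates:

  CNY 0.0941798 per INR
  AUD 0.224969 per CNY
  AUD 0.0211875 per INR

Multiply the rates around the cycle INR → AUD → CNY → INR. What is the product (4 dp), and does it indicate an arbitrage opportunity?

Around INR → AUD → CNY → INR: 1 × 0.0211875 ÷ 0.224969 ÷ 0.0941798 = 0.999998
Product ≈ 1 (deviation 0.000%, within rounding noise).

1.0000 (no arbitrage)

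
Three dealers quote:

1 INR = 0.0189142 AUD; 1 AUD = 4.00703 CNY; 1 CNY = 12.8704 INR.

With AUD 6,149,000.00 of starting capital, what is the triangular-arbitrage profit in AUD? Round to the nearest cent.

Profit: AUD 154,792.04

Profitable loop is AUD → INR → CNY → AUD:
AUD 6,149,000.00 ÷ 0.0189142 = INR 325,099,660.57
INR 325,099,660.57 ÷ 12.8704 = CNY 25,259,483.82
CNY 25,259,483.82 ÷ 4.00703 = AUD 6,303,792.04
Profit = AUD 6,303,792.04 − AUD 6,149,000.00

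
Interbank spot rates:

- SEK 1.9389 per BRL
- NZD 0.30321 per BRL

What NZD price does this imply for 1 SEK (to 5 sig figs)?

1 SEK ÷ 1.9389 = 0.515756 BRL
0.515756 BRL × 0.30321 = 0.156382 NZD

SEK/NZD = 0.15638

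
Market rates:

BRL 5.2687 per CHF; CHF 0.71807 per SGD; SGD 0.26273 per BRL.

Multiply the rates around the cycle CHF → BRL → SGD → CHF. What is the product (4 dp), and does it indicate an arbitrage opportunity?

Around CHF → BRL → SGD → CHF: 1 × 5.2687 × 0.26273 × 0.71807 = 0.993985
Product < 1; profitable direction is CHF → SGD → BRL → CHF.

0.9940 (arbitrage exists)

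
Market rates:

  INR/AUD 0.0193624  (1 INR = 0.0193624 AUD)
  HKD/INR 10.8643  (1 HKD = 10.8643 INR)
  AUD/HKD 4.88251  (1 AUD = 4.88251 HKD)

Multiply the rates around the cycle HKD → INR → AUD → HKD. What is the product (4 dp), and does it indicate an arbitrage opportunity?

1.0271 (arbitrage exists)

Around HKD → INR → AUD → HKD: 1 × 10.8643 × 0.0193624 × 4.88251 = 1.027080
Product > 1; profitable direction is HKD → INR → AUD → HKD.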